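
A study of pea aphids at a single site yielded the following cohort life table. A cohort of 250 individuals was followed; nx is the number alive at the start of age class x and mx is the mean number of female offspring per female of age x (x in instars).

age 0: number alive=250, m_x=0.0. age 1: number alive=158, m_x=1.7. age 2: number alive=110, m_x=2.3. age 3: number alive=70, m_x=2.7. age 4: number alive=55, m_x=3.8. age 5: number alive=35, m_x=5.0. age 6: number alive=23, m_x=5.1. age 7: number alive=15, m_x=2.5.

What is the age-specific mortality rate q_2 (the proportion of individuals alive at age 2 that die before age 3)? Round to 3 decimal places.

lx = nx/n0 = nx/250: 1, 0.632, 0.44, 0.28, 0.22, 0.14, 0.092, 0.06
q_2 = (l_2 − l_3) / l_2 = (0.44 − 0.28) / 0.44
     = 0.16 / 0.44 = 0.363636… → 0.364

0.364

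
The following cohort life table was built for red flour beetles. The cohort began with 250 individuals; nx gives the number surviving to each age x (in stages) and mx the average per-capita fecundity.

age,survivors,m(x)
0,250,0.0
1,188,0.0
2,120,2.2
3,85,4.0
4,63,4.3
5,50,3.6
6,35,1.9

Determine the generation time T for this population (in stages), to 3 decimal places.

3.505

lx = nx/n0 = nx/250: 1, 0.752, 0.48, 0.34, 0.252, 0.2, 0.14
lx·mx: 0, 0, 1.056, 1.36, 1.0836, 0.72, 0.266 → R0 = 4.4856
x·lx·mx: 0, 0, 2.112, 4.08, 4.3344, 3.6, 1.596 → Σ = 15.7224
T = 15.7224 / 4.4856 = 3.505083… → 3.505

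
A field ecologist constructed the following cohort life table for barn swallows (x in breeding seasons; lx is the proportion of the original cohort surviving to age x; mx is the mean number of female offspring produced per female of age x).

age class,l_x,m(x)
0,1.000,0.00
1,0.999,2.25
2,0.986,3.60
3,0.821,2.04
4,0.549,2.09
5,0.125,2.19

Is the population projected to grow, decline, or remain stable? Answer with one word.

R0 = Σ lx·mx = 0 + 2.24775 + 3.5496 + 1.67484 + 1.14741 + 0.27375 = 8.89335
R0 > 1, so the population is growing.

growing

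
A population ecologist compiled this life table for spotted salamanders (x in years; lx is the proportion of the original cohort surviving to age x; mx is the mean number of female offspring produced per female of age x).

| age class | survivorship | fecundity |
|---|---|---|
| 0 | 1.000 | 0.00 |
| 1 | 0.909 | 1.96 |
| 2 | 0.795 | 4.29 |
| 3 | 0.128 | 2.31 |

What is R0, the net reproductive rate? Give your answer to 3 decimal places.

lx·mx by age: 0, 1.78164, 3.41055, 0.29568
R0 = Σ lx·mx = 5.48787 → 5.488

5.488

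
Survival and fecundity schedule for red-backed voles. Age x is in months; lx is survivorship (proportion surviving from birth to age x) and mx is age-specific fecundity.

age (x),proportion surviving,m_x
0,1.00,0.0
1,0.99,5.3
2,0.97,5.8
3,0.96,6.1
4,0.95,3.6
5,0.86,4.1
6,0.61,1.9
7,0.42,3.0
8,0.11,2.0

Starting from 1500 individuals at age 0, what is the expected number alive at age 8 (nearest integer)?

165

Expected survivors = N0 · l_8 = 1500 × 0.11 = 165 → 165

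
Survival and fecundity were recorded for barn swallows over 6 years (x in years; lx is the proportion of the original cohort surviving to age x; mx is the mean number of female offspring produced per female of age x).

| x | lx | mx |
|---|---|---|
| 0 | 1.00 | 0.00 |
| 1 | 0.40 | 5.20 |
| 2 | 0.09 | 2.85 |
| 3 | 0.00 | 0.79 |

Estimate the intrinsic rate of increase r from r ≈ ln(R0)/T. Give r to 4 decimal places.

0.7647

R0 = Σ lx·mx = 0 + 2.08 + 0.2565 + 0 = 2.3365
Σ x·lx·mx = 2.593; T = 2.593/2.3365 = 1.10978…
r ≈ ln(R0)/T = ln(2.3365)/1.10978… = 0.764705… → 0.7647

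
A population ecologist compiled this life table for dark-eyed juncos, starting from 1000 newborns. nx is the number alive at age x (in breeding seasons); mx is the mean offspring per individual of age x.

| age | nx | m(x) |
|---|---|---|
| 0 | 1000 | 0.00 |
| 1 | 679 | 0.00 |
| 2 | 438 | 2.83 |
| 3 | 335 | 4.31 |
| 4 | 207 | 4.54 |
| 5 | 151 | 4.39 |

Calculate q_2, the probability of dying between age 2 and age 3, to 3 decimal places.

lx = nx/n0 = nx/1000: 1, 0.679, 0.438, 0.335, 0.207, 0.151
q_2 = (l_2 − l_3) / l_2 = (0.438 − 0.335) / 0.438
     = 0.103 / 0.438 = 0.23516… → 0.235

0.235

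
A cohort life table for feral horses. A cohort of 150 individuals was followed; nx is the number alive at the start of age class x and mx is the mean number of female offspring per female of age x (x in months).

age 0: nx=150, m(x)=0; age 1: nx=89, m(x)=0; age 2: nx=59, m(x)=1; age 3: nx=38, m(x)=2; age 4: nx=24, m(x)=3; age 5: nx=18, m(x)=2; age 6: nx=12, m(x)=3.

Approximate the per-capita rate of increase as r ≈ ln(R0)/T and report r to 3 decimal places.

lx = nx/n0 = nx/150: 1, 0.59333…, 0.39333…, 0.25333…, 0.16, 0.12, 0.08
R0 = Σ lx·mx = 0 + 0 + 0.39333… + 0.50667… + 0.48 + 0.24 + 0.24 = 1.86…
Σ x·lx·mx = 6.866667…; T = 6.866667…/1.86… = 3.69176…
r ≈ ln(R0)/T = ln(1.86…)/3.69176… = 0.1681… → 0.168

0.168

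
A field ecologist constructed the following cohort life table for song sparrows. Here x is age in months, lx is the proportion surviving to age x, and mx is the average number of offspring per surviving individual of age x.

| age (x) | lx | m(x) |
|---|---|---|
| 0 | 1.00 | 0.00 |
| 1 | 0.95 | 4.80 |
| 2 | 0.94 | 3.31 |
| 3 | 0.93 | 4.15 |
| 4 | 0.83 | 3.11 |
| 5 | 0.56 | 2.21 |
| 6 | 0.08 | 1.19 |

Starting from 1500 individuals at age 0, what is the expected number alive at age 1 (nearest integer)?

1425

Expected survivors = N0 · l_1 = 1500 × 0.95 = 1425 → 1425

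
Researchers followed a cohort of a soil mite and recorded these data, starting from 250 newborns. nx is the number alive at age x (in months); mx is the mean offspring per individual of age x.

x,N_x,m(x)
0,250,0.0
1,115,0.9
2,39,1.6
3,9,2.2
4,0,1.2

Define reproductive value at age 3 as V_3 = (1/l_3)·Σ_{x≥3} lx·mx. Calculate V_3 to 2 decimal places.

2.20

lx = nx/n0 = nx/250: 1, 0.46, 0.156, 0.036, 0
lx·mx for x ≥ 3: 0.0792, 0 → sum = 0.0792
V_3 = 0.0792 / l_3 = 0.0792 / 0.036 = 2.2 → 2.20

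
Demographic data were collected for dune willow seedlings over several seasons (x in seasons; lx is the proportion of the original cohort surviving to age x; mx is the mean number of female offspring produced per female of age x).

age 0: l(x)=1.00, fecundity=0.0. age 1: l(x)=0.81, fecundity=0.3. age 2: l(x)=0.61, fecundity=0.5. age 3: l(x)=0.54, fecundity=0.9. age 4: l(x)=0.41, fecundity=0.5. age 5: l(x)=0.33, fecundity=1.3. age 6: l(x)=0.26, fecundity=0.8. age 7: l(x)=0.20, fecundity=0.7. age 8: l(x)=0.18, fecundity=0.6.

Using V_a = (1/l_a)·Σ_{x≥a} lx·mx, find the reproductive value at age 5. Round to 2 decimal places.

lx·mx for x ≥ 5: 0.429, 0.208, 0.14, 0.108 → sum = 0.885
V_5 = 0.885 / l_5 = 0.885 / 0.33 = 2.681818… → 2.68

2.68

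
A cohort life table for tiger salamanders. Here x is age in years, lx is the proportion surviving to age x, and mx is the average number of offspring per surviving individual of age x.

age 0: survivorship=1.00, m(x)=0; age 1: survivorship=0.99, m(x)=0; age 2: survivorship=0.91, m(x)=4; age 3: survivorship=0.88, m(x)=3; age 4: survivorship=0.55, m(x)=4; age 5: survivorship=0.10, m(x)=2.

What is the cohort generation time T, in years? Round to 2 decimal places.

lx·mx: 0, 0, 3.64, 2.64, 2.2, 0.2 → R0 = 8.68
x·lx·mx: 0, 0, 7.28, 7.92, 8.8, 1 → Σ = 25
T = 25 / 8.68 = 2.880184… → 2.88

2.88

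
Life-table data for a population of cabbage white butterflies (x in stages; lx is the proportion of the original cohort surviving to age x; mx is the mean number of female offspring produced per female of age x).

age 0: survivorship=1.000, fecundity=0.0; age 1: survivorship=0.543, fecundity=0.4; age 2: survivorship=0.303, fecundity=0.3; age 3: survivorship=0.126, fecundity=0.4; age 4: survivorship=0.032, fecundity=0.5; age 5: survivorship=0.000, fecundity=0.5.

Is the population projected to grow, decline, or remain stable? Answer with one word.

R0 = Σ lx·mx = 0 + 0.2172 + 0.0909 + 0.0504 + 0.016 + 0 = 0.3745
R0 < 1, so the population is declining.

declining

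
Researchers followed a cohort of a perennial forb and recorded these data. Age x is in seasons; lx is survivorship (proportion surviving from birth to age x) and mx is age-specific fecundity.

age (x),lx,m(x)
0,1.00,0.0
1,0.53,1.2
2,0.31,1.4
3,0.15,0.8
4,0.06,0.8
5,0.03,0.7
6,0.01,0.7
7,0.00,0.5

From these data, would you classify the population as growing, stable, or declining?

R0 = Σ lx·mx = 0 + 0.636 + 0.434 + 0.12 + 0.048 + 0.021 + 0.007 + 0 = 1.266
R0 > 1, so the population is growing.

growing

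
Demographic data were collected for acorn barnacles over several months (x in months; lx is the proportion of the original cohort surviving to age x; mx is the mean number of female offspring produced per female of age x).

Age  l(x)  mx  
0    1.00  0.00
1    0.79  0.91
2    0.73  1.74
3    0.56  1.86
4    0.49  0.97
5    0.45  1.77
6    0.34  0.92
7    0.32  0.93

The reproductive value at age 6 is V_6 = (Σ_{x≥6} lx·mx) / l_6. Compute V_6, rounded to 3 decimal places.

1.795

lx·mx for x ≥ 6: 0.3128, 0.2976 → sum = 0.6104
V_6 = 0.6104 / l_6 = 0.6104 / 0.34 = 1.795294… → 1.795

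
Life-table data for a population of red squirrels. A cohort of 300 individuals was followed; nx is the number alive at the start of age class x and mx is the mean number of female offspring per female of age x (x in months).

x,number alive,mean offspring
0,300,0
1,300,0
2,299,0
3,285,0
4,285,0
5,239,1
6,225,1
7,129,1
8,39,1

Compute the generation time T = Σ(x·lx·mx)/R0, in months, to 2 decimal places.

lx = nx/n0 = nx/300: 1, 1, 0.99667…, 0.95, 0.95, 0.79667…, 0.75, 0.43, 0.13
lx·mx: 0, 0, 0, 0, 0, 0.796667…, 0.75, 0.43, 0.13 → R0 = 2.106667…
x·lx·mx: 0, 0, 0, 0, 0, 3.983333…, 4.5, 3.01, 1.04 → Σ = 12.533333…
T = 12.533333… / 2.106667… = 5.949367… → 5.95

5.95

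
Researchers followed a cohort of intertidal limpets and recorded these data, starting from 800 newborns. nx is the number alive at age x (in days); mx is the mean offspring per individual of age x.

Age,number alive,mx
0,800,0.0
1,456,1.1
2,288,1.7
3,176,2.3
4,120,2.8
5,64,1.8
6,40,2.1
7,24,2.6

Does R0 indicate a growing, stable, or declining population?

growing

lx = nx/n0 = nx/800: 1, 0.57, 0.36, 0.22, 0.15, 0.08, 0.05, 0.03
R0 = Σ lx·mx = 0 + 0.627 + 0.612 + 0.506 + 0.42 + 0.144 + 0.105 + 0.078 = 2.492
R0 > 1, so the population is growing.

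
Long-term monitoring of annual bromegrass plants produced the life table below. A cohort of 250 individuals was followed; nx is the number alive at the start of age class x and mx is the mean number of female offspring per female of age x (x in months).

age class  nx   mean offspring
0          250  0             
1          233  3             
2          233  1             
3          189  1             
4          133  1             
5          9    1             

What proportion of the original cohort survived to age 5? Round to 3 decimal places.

l_5 = n_5/n_0 = 9/250 = 0.036 → 0.036

0.036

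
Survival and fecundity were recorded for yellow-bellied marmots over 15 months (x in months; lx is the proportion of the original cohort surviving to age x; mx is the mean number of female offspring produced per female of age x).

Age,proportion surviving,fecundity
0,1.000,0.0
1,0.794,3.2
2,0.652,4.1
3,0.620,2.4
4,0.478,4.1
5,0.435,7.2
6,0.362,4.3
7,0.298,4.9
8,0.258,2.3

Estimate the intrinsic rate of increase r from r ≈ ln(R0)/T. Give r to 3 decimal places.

R0 = Σ lx·mx = 0 + 2.5408 + 2.6732 + 1.488 + 1.9598 + 3.132 + 1.5566 + 1.4602 + 0.5934 = 15.404
Σ x·lx·mx = 60.1586; T = 60.1586/15.404 = 3.90539…
r ≈ ln(R0)/T = ln(15.404)/3.90539… = 0.70022… → 0.700

0.700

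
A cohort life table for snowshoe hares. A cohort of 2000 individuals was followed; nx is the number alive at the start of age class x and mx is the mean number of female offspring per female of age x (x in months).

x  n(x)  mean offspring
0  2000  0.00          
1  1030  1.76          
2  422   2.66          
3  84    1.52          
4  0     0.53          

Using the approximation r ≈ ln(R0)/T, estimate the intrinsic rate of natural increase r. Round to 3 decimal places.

lx = nx/n0 = nx/2000: 1, 0.515, 0.211, 0.042, 0
R0 = Σ lx·mx = 0 + 0.9064 + 0.56126 + 0.06384 + 0 = 1.5315
Σ x·lx·mx = 2.22044; T = 2.22044/1.5315 = 1.44985…
r ≈ ln(R0)/T = ln(1.5315)/1.44985… = 0.294… → 0.294

0.294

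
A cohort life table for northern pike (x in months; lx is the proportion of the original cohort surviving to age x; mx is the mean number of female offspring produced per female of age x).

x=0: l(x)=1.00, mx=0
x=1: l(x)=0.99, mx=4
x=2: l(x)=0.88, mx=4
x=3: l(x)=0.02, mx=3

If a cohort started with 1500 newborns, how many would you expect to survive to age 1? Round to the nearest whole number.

Expected survivors = N0 · l_1 = 1500 × 0.99 = 1485 → 1485

1485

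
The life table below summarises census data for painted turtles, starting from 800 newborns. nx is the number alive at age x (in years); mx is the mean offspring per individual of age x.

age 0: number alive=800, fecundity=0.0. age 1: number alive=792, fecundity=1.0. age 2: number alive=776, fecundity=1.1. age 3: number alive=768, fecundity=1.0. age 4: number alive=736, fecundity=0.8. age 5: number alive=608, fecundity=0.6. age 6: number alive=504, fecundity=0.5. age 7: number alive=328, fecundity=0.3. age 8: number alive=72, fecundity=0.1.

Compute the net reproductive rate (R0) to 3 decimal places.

4.656

lx = nx/n0 = nx/800: 1, 0.99, 0.97, 0.96, 0.92, 0.76, 0.63, 0.41, 0.09
lx·mx by age: 0, 0.99, 1.067, 0.96, 0.736, 0.456, 0.315, 0.123, 0.009
R0 = Σ lx·mx = 4.656 → 4.656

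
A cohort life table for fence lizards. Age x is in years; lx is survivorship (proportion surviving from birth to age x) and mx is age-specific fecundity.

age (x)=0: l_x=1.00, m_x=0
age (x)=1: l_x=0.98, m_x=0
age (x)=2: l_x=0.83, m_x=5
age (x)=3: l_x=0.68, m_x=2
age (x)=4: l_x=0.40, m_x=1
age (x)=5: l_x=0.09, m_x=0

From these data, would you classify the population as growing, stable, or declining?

R0 = Σ lx·mx = 0 + 0 + 4.15 + 1.36 + 0.4 + 0 = 5.91
R0 > 1, so the population is growing.

growing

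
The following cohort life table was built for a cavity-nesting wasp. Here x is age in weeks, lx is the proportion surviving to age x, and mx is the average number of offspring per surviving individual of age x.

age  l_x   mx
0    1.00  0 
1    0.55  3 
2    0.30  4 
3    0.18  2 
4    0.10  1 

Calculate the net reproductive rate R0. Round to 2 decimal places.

3.31

lx·mx by age: 0, 1.65, 1.2, 0.36, 0.1
R0 = Σ lx·mx = 3.31 → 3.31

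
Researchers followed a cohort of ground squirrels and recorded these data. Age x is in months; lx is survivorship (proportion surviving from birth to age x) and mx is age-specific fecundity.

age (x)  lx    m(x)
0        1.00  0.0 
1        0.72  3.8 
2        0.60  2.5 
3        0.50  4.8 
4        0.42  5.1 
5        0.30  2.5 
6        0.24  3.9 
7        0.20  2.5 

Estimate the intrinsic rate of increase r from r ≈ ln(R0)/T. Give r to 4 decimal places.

0.7639

R0 = Σ lx·mx = 0 + 2.736 + 1.5 + 2.4 + 2.142 + 0.75 + 0.936 + 0.5 = 10.964
Σ x·lx·mx = 34.37; T = 34.37/10.964 = 3.1348…
r ≈ ln(R0)/T = ln(10.964)/3.1348… = 0.763881… → 0.7639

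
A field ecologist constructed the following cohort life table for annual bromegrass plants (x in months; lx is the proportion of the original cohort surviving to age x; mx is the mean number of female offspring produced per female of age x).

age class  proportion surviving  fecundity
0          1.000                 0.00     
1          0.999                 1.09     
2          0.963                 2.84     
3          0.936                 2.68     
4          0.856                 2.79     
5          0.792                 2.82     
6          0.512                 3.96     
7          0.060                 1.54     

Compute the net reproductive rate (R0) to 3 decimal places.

13.074

lx·mx by age: 0, 1.08891, 2.73492, 2.50848, 2.38824, 2.23344, 2.02752, 0.0924
R0 = Σ lx·mx = 13.07391 → 13.074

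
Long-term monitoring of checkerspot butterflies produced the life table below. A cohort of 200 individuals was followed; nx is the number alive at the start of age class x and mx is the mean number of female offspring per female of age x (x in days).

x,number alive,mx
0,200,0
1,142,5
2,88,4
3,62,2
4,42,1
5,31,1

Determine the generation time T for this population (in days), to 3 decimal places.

1.675

lx = nx/n0 = nx/200: 1, 0.71, 0.44, 0.31, 0.21, 0.155
lx·mx: 0, 3.55, 1.76, 0.62, 0.21, 0.155 → R0 = 6.295
x·lx·mx: 0, 3.55, 3.52, 1.86, 0.84, 0.775 → Σ = 10.545
T = 10.545 / 6.295 = 1.675139… → 1.675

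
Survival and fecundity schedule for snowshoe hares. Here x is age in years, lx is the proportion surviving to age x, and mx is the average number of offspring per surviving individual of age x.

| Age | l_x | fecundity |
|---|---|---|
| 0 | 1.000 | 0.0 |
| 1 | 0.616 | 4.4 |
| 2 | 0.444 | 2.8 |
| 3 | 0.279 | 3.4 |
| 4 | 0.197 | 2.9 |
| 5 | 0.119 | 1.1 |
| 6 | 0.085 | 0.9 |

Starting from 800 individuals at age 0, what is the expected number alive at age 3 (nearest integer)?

Expected survivors = N0 · l_3 = 800 × 0.279 = 223.2 → 223

223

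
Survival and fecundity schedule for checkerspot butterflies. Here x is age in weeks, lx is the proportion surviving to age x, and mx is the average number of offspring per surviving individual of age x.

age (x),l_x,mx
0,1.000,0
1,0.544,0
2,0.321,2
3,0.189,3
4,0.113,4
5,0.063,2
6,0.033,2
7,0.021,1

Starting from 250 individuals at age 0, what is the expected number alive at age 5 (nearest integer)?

16

Expected survivors = N0 · l_5 = 250 × 0.063 = 15.75 → 16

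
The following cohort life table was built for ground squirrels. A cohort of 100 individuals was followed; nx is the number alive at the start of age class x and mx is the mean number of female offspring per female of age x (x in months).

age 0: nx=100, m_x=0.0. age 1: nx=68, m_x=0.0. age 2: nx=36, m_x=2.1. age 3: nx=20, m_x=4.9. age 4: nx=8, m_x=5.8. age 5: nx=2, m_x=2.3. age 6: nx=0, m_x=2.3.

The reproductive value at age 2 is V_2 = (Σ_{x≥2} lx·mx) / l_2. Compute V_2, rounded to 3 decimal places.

6.239

lx = nx/n0 = nx/100: 1, 0.68, 0.36, 0.2, 0.08, 0.02, 0
lx·mx for x ≥ 2: 0.756, 0.98, 0.464, 0.046, 0 → sum = 2.246
V_2 = 2.246 / l_2 = 2.246 / 0.36 = 6.238889… → 6.239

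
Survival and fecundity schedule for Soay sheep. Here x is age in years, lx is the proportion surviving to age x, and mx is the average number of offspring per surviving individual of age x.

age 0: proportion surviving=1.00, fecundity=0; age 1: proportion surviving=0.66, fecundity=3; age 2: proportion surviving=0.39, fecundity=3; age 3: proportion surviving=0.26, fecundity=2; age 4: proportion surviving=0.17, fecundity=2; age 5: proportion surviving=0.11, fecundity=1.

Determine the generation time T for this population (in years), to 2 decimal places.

1.89

lx·mx: 0, 1.98, 1.17, 0.52, 0.34, 0.11 → R0 = 4.12
x·lx·mx: 0, 1.98, 2.34, 1.56, 1.36, 0.55 → Σ = 7.79
T = 7.79 / 4.12 = 1.890777… → 1.89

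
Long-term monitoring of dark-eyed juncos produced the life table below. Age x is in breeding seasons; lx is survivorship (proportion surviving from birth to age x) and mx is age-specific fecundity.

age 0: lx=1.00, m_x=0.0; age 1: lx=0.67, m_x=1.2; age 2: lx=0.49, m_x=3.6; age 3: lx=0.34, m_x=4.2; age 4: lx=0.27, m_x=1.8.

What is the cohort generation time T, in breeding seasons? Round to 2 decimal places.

lx·mx: 0, 0.804, 1.764, 1.428, 0.486 → R0 = 4.482
x·lx·mx: 0, 0.804, 3.528, 4.284, 1.944 → Σ = 10.56
T = 10.56 / 4.482 = 2.356091… → 2.36

2.36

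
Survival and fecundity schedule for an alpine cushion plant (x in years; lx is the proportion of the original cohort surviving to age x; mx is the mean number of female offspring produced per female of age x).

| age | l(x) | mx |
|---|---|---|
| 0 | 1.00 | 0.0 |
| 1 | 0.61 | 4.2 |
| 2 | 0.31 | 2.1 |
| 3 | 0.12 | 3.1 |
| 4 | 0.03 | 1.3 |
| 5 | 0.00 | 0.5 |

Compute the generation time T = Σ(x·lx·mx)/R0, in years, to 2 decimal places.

lx·mx: 0, 2.562, 0.651, 0.372, 0.039, 0 → R0 = 3.624
x·lx·mx: 0, 2.562, 1.302, 1.116, 0.156, 0 → Σ = 5.136
T = 5.136 / 3.624 = 1.417219… → 1.42

1.42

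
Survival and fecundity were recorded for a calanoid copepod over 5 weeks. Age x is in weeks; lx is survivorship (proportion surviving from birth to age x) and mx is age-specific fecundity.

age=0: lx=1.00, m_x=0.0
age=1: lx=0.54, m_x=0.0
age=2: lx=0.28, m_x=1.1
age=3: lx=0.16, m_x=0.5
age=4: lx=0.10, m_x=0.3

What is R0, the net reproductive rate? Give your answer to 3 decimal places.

lx·mx by age: 0, 0, 0.308, 0.08, 0.03
R0 = Σ lx·mx = 0.418 → 0.418

0.418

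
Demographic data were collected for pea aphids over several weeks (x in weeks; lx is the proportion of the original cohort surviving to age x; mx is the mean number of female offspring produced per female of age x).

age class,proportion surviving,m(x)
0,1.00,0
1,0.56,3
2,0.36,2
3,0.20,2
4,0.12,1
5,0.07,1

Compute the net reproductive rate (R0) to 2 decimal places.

lx·mx by age: 0, 1.68, 0.72, 0.4, 0.12, 0.07
R0 = Σ lx·mx = 2.99 → 2.99

2.99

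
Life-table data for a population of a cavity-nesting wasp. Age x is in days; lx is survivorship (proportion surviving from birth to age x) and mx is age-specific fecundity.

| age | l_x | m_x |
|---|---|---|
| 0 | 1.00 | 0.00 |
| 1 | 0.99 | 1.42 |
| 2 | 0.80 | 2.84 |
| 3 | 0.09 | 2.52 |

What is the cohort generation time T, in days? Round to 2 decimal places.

lx·mx: 0, 1.4058, 2.272, 0.2268 → R0 = 3.9046
x·lx·mx: 0, 1.4058, 4.544, 0.6804 → Σ = 6.6302
T = 6.6302 / 3.9046 = 1.698048… → 1.70

1.70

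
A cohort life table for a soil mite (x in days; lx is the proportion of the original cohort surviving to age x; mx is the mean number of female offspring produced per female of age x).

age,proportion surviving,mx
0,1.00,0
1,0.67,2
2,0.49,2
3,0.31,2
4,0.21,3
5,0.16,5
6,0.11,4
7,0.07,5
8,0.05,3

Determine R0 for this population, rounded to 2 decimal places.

lx·mx by age: 0, 1.34, 0.98, 0.62, 0.63, 0.8, 0.44, 0.35, 0.15
R0 = Σ lx·mx = 5.31 → 5.31

5.31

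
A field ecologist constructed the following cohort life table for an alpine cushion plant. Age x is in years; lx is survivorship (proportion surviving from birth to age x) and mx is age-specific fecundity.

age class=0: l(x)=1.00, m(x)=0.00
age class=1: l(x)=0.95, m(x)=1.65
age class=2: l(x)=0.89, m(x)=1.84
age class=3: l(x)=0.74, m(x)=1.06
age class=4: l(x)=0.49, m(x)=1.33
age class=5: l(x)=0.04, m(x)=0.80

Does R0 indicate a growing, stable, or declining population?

growing

R0 = Σ lx·mx = 0 + 1.5675 + 1.6376 + 0.7844 + 0.6517 + 0.032 = 4.6732
R0 > 1, so the population is growing.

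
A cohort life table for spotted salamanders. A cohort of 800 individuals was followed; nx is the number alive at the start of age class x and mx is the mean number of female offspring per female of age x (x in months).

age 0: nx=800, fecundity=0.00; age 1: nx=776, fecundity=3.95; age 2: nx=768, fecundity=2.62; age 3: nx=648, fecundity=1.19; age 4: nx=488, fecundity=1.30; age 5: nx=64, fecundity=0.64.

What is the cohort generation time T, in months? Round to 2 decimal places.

lx = nx/n0 = nx/800: 1, 0.97, 0.96, 0.81, 0.61, 0.08
lx·mx: 0, 3.8315, 2.5152, 0.9639, 0.793, 0.0512 → R0 = 8.1548
x·lx·mx: 0, 3.8315, 5.0304, 2.8917, 3.172, 0.256 → Σ = 15.1816
T = 15.1816 / 8.1548 = 1.861677… → 1.86

1.86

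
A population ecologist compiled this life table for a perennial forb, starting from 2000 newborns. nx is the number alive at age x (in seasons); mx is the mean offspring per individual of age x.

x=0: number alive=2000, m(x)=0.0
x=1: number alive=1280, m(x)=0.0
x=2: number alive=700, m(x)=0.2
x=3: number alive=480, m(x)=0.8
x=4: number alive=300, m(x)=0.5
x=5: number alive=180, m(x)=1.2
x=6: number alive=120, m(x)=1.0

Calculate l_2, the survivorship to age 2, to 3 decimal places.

l_2 = n_2/n_0 = 700/2000 = 0.35 → 0.350

0.350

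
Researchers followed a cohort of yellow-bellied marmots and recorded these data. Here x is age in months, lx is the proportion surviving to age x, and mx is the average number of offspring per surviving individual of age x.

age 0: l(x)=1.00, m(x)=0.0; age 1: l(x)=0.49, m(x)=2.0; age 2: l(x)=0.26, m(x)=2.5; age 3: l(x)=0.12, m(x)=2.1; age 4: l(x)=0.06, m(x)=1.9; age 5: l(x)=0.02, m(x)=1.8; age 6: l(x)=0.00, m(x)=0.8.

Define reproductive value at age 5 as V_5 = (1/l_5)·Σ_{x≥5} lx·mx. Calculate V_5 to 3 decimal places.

1.800

lx·mx for x ≥ 5: 0.036, 0 → sum = 0.036
V_5 = 0.036 / l_5 = 0.036 / 0.02 = 1.8 → 1.800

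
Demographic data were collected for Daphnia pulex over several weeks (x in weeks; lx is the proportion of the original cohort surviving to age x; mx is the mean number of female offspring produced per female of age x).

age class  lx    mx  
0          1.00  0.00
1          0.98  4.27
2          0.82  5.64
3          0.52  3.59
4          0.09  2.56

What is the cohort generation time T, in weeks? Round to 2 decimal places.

1.83

lx·mx: 0, 4.1846, 4.6248, 1.8668, 0.2304 → R0 = 10.9066
x·lx·mx: 0, 4.1846, 9.2496, 5.6004, 0.9216 → Σ = 19.9562
T = 19.9562 / 10.9066 = 1.829736… → 1.83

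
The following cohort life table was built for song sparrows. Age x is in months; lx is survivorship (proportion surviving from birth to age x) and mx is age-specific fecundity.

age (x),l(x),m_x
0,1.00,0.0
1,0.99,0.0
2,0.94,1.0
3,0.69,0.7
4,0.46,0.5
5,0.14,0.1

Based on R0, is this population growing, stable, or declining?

growing

R0 = Σ lx·mx = 0 + 0 + 0.94 + 0.483 + 0.23 + 0.014 = 1.667
R0 > 1, so the population is growing.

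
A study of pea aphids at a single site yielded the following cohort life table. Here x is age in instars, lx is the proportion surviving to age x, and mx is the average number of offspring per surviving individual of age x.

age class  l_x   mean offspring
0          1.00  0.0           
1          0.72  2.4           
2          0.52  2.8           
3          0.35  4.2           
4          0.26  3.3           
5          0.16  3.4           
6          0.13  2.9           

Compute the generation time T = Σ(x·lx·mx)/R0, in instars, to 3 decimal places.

lx·mx: 0, 1.728, 1.456, 1.47, 0.858, 0.544, 0.377 → R0 = 6.433
x·lx·mx: 0, 1.728, 2.912, 4.41, 3.432, 2.72, 2.262 → Σ = 17.464
T = 17.464 / 6.433 = 2.714752… → 2.715

2.715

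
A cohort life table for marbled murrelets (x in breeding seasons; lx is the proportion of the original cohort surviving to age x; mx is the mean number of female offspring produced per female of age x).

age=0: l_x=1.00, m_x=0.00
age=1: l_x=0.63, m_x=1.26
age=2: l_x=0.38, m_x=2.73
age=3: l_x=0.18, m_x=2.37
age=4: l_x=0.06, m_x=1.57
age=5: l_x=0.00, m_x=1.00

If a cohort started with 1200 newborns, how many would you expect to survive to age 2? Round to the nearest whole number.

456

Expected survivors = N0 · l_2 = 1200 × 0.38 = 456 → 456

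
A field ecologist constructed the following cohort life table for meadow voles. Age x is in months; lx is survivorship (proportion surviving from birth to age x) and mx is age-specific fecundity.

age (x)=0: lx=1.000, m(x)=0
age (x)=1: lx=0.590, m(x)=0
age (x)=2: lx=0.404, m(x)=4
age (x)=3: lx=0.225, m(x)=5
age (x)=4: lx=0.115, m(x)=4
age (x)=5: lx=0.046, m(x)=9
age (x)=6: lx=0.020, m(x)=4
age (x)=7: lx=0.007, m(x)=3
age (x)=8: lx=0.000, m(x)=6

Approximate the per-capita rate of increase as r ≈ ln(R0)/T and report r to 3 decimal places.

R0 = Σ lx·mx = 0 + 0 + 1.616 + 1.125 + 0.46 + 0.414 + 0.08 + 0.021 + 0 = 3.716
Σ x·lx·mx = 11.144; T = 11.144/3.716 = 2.99892…
r ≈ ln(R0)/T = ln(3.716)/2.99892… = 0.43771… → 0.438

0.438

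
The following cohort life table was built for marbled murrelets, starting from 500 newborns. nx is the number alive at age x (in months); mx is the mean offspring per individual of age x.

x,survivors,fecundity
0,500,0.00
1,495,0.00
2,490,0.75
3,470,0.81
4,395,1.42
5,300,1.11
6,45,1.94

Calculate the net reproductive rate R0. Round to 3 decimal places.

lx = nx/n0 = nx/500: 1, 0.99, 0.98, 0.94, 0.79, 0.6, 0.09
lx·mx by age: 0, 0, 0.735, 0.7614, 1.1218, 0.666, 0.1746
R0 = Σ lx·mx = 3.4588 → 3.459

3.459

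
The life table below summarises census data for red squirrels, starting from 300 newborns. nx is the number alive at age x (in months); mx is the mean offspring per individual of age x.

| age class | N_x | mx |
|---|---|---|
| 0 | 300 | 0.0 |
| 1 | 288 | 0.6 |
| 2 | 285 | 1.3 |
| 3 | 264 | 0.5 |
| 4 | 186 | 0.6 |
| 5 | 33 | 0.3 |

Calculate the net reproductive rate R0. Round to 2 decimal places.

lx = nx/n0 = nx/300: 1, 0.96, 0.95, 0.88, 0.62, 0.11
lx·mx by age: 0, 0.576, 1.235, 0.44, 0.372, 0.033
R0 = Σ lx·mx = 2.656 → 2.66

2.66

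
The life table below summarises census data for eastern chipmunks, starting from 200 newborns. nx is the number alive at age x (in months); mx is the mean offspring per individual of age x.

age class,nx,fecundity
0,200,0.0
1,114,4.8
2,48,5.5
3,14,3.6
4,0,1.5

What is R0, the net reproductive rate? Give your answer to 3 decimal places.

lx = nx/n0 = nx/200: 1, 0.57, 0.24, 0.07, 0
lx·mx by age: 0, 2.736, 1.32, 0.252, 0
R0 = Σ lx·mx = 4.308 → 4.308

4.308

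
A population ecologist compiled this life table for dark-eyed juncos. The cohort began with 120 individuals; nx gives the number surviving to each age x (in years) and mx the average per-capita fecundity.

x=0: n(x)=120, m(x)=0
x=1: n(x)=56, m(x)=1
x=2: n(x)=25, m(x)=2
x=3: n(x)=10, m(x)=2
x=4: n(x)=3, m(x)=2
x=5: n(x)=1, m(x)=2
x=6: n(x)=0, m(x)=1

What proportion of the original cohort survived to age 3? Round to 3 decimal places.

0.083

l_3 = n_3/n_0 = 10/120 = 0.083333… → 0.083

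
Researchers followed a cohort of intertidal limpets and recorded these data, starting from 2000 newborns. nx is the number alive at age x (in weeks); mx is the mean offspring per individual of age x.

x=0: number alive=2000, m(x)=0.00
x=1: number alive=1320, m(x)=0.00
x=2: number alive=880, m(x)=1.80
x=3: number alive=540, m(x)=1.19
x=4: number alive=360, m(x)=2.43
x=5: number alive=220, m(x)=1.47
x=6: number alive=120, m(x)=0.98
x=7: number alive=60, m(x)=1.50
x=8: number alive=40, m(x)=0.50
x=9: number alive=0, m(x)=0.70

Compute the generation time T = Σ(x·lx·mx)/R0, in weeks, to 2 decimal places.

3.21

lx = nx/n0 = nx/2000: 1, 0.66, 0.44, 0.27, 0.18, 0.11, 0.06, 0.03, 0.02, 0
lx·mx: 0, 0, 0.792, 0.3213, 0.4374, 0.1617, 0.0588, 0.045, 0.01, 0 → R0 = 1.8262
x·lx·mx: 0, 0, 1.584, 0.9639, 1.7496, 0.8085, 0.3528, 0.315, 0.08, 0 → Σ = 5.8538
T = 5.8538 / 1.8262 = 3.205454… → 3.21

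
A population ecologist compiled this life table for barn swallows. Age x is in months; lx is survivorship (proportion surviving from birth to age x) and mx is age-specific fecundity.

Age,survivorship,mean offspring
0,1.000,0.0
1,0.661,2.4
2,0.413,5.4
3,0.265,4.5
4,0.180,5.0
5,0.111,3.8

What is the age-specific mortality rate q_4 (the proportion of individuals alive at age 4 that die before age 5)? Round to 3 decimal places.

0.383

q_4 = (l_4 − l_5) / l_4 = (0.18 − 0.111) / 0.18
     = 0.069 / 0.18 = 0.383333… → 0.383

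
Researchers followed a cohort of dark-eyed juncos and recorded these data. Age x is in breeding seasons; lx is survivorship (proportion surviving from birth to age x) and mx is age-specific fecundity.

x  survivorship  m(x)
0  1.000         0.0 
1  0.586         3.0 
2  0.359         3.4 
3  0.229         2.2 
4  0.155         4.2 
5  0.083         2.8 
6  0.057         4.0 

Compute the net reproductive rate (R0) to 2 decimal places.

4.59

lx·mx by age: 0, 1.758, 1.2206, 0.5038, 0.651, 0.2324, 0.228
R0 = Σ lx·mx = 4.5938 → 4.59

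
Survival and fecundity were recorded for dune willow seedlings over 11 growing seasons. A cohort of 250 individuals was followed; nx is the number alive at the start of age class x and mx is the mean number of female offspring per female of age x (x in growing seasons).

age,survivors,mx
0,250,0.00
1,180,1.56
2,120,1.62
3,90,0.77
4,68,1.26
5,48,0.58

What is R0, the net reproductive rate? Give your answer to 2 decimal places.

2.63

lx = nx/n0 = nx/250: 1, 0.72, 0.48, 0.36, 0.272, 0.192
lx·mx by age: 0, 1.1232, 0.7776, 0.2772, 0.34272, 0.11136
R0 = Σ lx·mx = 2.63208 → 2.63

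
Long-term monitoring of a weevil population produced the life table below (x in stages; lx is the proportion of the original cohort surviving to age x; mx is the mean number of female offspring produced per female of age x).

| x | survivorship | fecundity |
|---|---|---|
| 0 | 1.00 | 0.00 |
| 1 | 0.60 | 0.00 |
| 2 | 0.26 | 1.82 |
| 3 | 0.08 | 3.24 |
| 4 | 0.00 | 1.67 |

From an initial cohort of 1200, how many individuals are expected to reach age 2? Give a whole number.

Expected survivors = N0 · l_2 = 1200 × 0.26 = 312 → 312

312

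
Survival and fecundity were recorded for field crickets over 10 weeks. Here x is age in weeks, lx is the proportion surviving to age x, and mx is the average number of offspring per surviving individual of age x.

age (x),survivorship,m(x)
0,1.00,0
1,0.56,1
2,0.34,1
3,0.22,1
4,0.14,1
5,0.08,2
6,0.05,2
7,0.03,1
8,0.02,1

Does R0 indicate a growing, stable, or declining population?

growing

R0 = Σ lx·mx = 0 + 0.56 + 0.34 + 0.22 + 0.14 + 0.16 + 0.1 + 0.03 + 0.02 = 1.57
R0 > 1, so the population is growing.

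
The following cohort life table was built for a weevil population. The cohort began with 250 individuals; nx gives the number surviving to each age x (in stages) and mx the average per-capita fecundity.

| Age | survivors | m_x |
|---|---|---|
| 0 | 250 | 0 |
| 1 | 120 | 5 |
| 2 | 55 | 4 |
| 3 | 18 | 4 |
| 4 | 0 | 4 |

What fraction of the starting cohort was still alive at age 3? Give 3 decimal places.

0.072

l_3 = n_3/n_0 = 18/250 = 0.072 → 0.072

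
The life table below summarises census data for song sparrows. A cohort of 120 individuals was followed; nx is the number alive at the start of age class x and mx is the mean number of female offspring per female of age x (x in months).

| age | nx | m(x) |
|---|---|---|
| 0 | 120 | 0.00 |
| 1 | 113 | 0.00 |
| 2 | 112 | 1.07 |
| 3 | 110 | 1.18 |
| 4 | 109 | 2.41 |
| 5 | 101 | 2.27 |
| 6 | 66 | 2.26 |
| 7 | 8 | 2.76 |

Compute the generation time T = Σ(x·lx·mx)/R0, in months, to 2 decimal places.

lx = nx/n0 = nx/120: 1, 0.94167…, 0.93333…, 0.91667…, 0.90833…, 0.84167…, 0.55, 0.06667…
lx·mx: 0, 0, 0.998667…, 1.081667…, 2.189083…, 1.910583…, 1.243, 0.184… → R0 = 7.607…
x·lx·mx: 0, 0, 1.997333…, 3.245…, 8.756333…, 9.552917…, 7.458, 1.288… → Σ = 32.297583…
T = 32.297583… / 7.607… = 4.245771… → 4.25

4.25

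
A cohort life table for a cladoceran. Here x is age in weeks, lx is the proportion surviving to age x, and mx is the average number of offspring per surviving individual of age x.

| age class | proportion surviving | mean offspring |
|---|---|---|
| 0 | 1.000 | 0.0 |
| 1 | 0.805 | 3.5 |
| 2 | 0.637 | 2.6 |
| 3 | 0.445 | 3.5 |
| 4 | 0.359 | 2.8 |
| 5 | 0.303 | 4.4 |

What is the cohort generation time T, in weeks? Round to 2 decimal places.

2.57

lx·mx: 0, 2.8175, 1.6562, 1.5575, 1.0052, 1.3332 → R0 = 8.3696
x·lx·mx: 0, 2.8175, 3.3124, 4.6725, 4.0208, 6.666 → Σ = 21.4892
T = 21.4892 / 8.3696 = 2.56753… → 2.57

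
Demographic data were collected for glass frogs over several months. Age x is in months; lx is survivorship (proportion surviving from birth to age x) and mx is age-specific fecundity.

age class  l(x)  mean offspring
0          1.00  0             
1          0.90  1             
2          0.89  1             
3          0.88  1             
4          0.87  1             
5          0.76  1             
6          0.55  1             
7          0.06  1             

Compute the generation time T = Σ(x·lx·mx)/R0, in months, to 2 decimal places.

3.32

lx·mx: 0, 0.9, 0.89, 0.88, 0.87, 0.76, 0.55, 0.06 → R0 = 4.91
x·lx·mx: 0, 0.9, 1.78, 2.64, 3.48, 3.8, 3.3, 0.42 → Σ = 16.32
T = 16.32 / 4.91 = 3.323829… → 3.32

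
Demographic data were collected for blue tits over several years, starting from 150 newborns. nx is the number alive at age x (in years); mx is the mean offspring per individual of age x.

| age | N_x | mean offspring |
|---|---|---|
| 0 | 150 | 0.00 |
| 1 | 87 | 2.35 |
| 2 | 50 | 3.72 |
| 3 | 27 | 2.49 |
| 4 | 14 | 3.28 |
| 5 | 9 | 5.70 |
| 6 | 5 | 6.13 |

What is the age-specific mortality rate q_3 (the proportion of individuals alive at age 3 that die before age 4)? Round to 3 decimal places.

0.481

lx = nx/n0 = nx/150: 1, 0.58, 0.33333…, 0.18, 0.09333…, 0.06, 0.03333…
q_3 = (l_3 − l_4) / l_3 = (0.18 − 0.093333…) / 0.18
     = 0.086667… / 0.18 = 0.481481… → 0.481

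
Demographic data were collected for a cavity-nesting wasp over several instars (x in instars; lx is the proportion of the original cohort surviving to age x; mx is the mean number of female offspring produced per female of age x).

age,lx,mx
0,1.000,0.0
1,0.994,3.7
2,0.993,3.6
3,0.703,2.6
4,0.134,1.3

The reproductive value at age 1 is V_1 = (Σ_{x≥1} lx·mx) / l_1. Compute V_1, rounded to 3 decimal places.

9.310

lx·mx for x ≥ 1: 3.6778, 3.5748, 1.8278, 0.1742 → sum = 9.2546
V_1 = 9.2546 / l_1 = 9.2546 / 0.994 = 9.310463… → 9.310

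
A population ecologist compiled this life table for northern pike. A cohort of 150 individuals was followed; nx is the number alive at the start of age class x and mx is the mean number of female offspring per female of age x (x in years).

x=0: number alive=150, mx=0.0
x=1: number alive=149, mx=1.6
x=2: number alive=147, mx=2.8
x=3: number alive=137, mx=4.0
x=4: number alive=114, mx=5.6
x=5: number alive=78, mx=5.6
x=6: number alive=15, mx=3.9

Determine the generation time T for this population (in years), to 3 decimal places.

3.343

lx = nx/n0 = nx/150: 1, 0.99333…, 0.98, 0.91333…, 0.76, 0.52, 0.1
lx·mx: 0, 1.589333…, 2.744, 3.653333…, 4.256, 2.912, 0.39 → R0 = 15.544667…
x·lx·mx: 0, 1.589333…, 5.488, 10.96…, 17.024, 14.56, 2.34 → Σ = 51.961333…
T = 51.961333… / 15.544667… = 3.342711… → 3.343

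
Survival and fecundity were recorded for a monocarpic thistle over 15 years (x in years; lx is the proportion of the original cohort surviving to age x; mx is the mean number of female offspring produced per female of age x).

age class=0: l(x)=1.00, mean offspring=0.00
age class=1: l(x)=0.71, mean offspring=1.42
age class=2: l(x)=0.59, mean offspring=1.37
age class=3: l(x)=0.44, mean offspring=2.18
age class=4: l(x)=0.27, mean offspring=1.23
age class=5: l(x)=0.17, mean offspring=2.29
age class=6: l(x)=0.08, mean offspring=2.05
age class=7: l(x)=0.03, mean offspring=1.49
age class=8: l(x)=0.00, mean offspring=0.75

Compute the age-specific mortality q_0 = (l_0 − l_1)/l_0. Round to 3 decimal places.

q_0 = (l_0 − l_1) / l_0 = (1 − 0.71) / 1
     = 0.29 / 1 = 0.29 → 0.290

0.290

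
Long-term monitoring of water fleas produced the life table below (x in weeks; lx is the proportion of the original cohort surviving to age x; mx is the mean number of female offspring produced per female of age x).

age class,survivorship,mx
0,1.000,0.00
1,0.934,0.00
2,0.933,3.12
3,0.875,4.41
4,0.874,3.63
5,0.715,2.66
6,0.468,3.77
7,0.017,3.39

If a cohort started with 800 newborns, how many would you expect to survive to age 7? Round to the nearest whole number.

Expected survivors = N0 · l_7 = 800 × 0.017 = 13.6 → 14

14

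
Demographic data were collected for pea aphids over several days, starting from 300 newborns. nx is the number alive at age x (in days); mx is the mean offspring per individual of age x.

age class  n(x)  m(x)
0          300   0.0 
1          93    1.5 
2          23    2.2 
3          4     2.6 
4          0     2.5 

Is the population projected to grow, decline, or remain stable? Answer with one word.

declining

lx = nx/n0 = nx/300: 1, 0.31, 0.07667…, 0.01333…, 0
R0 = Σ lx·mx = 0 + 0.465 + 0.168667… + 0.034667… + 0 = 0.668333…
R0 < 1, so the population is declining.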